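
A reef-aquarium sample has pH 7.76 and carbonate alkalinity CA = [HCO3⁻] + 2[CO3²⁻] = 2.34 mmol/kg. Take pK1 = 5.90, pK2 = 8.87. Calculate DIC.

CA = [HCO3⁻] + 2[CO3²⁻] = (α₁ + 2α₂)·DIC
At pH 7.76: [H⁺]/K1 = 10^-1.86 = 0.013804, K2/[H⁺] = 10^-1.11 = 0.077625
α₁ = 1/(1 + 0.013804 + 0.077625) = 1/1.0914 = 0.9162; α₂ = α₁·K2/[H⁺] = 0.07112
α₁ + 2α₂ = 1.0585
DIC = CA / (α₁ + 2α₂) = 2.34 / 1.0585 = 2.21 mmol/kg

DIC = 2.21 mmol/kg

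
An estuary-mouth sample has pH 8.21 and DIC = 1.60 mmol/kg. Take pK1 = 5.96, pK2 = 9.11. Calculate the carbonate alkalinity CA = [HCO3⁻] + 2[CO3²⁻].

CA = 1.77 mmol/kg

CA = [HCO3⁻] + 2[CO3²⁻] = (α₁ + 2α₂)·DIC
At pH 8.21: [H⁺]/K1 = 10^-2.25 = 0.0056234, K2/[H⁺] = 10^-0.90 = 0.12589
α₁ = 1/(1 + 0.0056234 + 0.12589) = 1/1.1315 = 0.8838; α₂ = α₁·K2/[H⁺] = 0.1113
α₁ + 2α₂ = 1.1063
CA = 1.1063 × 1.60 = 1.77 mmol/kg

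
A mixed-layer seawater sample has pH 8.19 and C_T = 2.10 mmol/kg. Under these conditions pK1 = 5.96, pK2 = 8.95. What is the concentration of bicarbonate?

α₁ = 1 / (1 + [H⁺]/K1 + K2/[H⁺]) = 1 / (1 + 10^-2.23 + 10^-0.76)
   = 1 / (1 + 0.0058884 + 0.17378) = 1/1.1797 = 0.8477
[HCO3⁻] = α₁ × DIC = 0.8477 × 2.10 = 1.78 mmol/kg

[HCO3⁻] = 1.78 mmol/kg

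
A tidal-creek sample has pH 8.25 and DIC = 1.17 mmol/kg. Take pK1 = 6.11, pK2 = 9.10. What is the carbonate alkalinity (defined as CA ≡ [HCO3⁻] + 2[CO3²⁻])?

CA = [HCO3⁻] + 2[CO3²⁻] = (α₁ + 2α₂)·DIC
At pH 8.25: [H⁺]/K1 = 10^-2.14 = 0.0072444, K2/[H⁺] = 10^-0.85 = 0.14125
α₁ = 1/(1 + 0.0072444 + 0.14125) = 1/1.1485 = 0.8707; α₂ = α₁·K2/[H⁺] = 0.1230
α₁ + 2α₂ = 1.1167
CA = 1.1167 × 1.17 = 1.31 mmol/kg

CA = 1.31 mmol/kg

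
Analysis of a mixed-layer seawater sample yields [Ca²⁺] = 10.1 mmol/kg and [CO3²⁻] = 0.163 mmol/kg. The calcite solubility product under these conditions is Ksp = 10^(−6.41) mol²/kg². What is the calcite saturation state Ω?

Ω = 4.23

Ksp = 10^(−6.41) = 3.890×10^-7
Ω = [Ca²⁺][CO3²⁻]/Ksp = (10.1×10^-3)(0.163×10^-3) / 3.890×10^-7 = 4.23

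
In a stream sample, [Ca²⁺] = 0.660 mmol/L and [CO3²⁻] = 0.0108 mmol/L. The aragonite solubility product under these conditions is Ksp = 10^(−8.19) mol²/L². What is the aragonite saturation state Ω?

Ksp = 10^(−8.19) = 6.457×10^-9
Ω = [Ca²⁺][CO3²⁻]/Ksp = (0.660×10^-3)(0.0108×10^-3) / 6.457×10^-9 = 1.10

Ω = 1.10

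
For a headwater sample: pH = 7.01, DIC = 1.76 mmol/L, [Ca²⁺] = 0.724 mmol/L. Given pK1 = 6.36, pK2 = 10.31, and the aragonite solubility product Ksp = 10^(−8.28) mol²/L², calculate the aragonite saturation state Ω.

α₂ = 1 / (1 + [H⁺]/K2 + [H⁺]²/(K1K2)) = 1 / (1 + 10^+3.30 + 10^+2.65)
   = 1 / (1 + 1995.3 + 446.68) = 1/2442.9 = 0.0004093
[CO3²⁻] = α₂ × DIC = 0.0004093 × 1.76 = 0.0007204 mmol/L = 0.7204 μmol/L
Ksp = 10^(−8.28) = 5.248×10^-9
Ω = [Ca²⁺][CO3²⁻]/Ksp = (0.724×10^-3)(7.204×10^-7) / 5.248×10^-9 = 0.0994

Ω = 0.0994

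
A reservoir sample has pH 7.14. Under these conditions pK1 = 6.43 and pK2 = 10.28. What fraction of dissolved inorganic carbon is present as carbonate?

α₂ = 1 / (1 + [H⁺]/K2 + [H⁺]²/(K1K2)) = 1 / (1 + 10^+3.14 + 10^+2.43)
   = 1 / (1 + 1380.4 + 269.15) = 1/1650.5 = 0.0006059

α₂ = 0.000606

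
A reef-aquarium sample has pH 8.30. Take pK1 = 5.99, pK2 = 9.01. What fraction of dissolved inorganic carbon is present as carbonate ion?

α₂ = 1 / (1 + [H⁺]/K2 + [H⁺]²/(K1K2)) = 1 / (1 + 10^+0.71 + 10^-1.60)
   = 1 / (1 + 5.1286 + 0.025119) = 1/6.1537 = 0.1625

α₂ = 0.163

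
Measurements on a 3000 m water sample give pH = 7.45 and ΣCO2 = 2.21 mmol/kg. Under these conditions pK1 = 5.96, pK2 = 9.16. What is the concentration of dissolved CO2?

α₀ = 1 / (1 + K1/[H⁺] + K1K2/[H⁺]²) = 1 / (1 + 10^+1.49 + 10^-0.22)
   = 1 / (1 + 30.903 + 0.60256) = 1/32.506 = 0.03076
[CO2*] = α₀ × DIC = 0.03076 × 2.21 = 0.0680 mmol/kg

[CO2*] = 0.0680 mmol/kg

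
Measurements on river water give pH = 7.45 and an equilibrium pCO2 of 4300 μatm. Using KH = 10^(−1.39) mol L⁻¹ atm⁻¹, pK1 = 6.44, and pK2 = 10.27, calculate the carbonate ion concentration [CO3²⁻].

[CO3²⁻] = 2.71 μmol/L

[CO2*] = KH · pCO2 = 10^(−1.39) × 4300×10^-6 = 1.752×10^-4 mol/L
α₀ = 1/(1 + K1/[H⁺] + K1K2/[H⁺]²) = 1/(1 + 10^+1.01 + 10^-1.81) = 0.08890
DIC = [CO2*]/α₀ = 1.752×10^-4 / 0.08890 = 1.970 mmol/L
[CO3²⁻] = α₂·DIC; α₂ = 0.001377, so [CO3²⁻] = 0.001377 × 1.970 = 0.00271 mmol/L = 2.71 μmol/L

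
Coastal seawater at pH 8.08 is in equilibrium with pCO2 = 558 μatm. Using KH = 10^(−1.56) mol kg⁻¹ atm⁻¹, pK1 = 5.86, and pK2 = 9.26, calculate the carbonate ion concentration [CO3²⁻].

[CO3²⁻] = 0.169 mmol/kg

[CO2*] = KH · pCO2 = 10^(−1.56) × 558×10^-6 = 1.537×10^-5 mol/kg
α₀ = 1/(1 + K1/[H⁺] + K1K2/[H⁺]²) = 1/(1 + 10^+2.22 + 10^+1.04) = 0.005620
DIC = [CO2*]/α₀ = 1.537×10^-5 / 0.005620 = 2.734 mmol/kg
[CO3²⁻] = α₂·DIC; α₂ = 0.06163, so [CO3²⁻] = 0.06163 × 2.734 = 0.169 mmol/kg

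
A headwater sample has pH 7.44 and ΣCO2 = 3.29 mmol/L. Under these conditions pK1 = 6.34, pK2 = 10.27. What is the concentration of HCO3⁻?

[HCO3⁻] = 3.04 mmol/L

α₁ = 1 / (1 + [H⁺]/K1 + K2/[H⁺]) = 1 / (1 + 10^-1.10 + 10^-2.83)
   = 1 / (1 + 0.079433 + 0.0014791) = 1/1.0809 = 0.9251
[HCO3⁻] = α₁ × DIC = 0.9251 × 3.29 = 3.04 mmol/L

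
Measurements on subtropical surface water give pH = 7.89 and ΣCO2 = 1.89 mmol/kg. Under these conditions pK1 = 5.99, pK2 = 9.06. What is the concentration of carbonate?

α₂ = 1 / (1 + [H⁺]/K2 + [H⁺]²/(K1K2)) = 1 / (1 + 10^+1.17 + 10^-0.73)
   = 1 / (1 + 14.791 + 0.18621) = 1/15.977 = 0.06259
[CO3²⁻] = α₂ × DIC = 0.06259 × 1.89 = 0.118 mmol/kg

[CO3²⁻] = 0.118 mmol/kg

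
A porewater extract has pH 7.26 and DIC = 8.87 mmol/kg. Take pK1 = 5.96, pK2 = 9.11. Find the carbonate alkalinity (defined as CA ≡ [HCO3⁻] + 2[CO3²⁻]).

CA = [HCO3⁻] + 2[CO3²⁻] = (α₁ + 2α₂)·DIC
At pH 7.26: [H⁺]/K1 = 10^-1.30 = 0.050119, K2/[H⁺] = 10^-1.85 = 0.014125
α₁ = 1/(1 + 0.050119 + 0.014125) = 1/1.0642 = 0.9396; α₂ = α₁·K2/[H⁺] = 0.01327
α₁ + 2α₂ = 0.9662
CA = 0.9662 × 8.87 = 8.57 mmol/kg

CA = 8.57 mmol/kg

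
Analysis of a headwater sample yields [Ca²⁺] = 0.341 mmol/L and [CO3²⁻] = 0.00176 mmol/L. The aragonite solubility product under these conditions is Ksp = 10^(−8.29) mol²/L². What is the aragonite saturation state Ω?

Ksp = 10^(−8.29) = 5.129×10^-9
Ω = [Ca²⁺][CO3²⁻]/Ksp = (0.341×10^-3)(0.00176×10^-3) / 5.129×10^-9 = 0.117

Ω = 0.117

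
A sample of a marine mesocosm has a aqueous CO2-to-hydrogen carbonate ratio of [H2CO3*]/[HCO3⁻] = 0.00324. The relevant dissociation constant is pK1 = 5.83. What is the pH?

From K1 = [H⁺][HCO3⁻]/[H2CO3*]:  pH = pK1 − log₁₀([H2CO3*]/[HCO3⁻])
log₁₀(0.00324) = -2.489
pH = 5.83 − (-2.489) = 8.32

pH = 8.32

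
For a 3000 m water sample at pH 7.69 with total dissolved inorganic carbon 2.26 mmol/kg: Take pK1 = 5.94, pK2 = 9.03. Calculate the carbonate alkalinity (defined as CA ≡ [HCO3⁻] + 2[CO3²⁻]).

CA = 2.32 mmol/kg

CA = [HCO3⁻] + 2[CO3²⁻] = (α₁ + 2α₂)·DIC
At pH 7.69: [H⁺]/K1 = 10^-1.75 = 0.017783, K2/[H⁺] = 10^-1.34 = 0.045709
α₁ = 1/(1 + 0.017783 + 0.045709) = 1/1.0635 = 0.9403; α₂ = α₁·K2/[H⁺] = 0.04298
α₁ + 2α₂ = 1.0263
CA = 1.0263 × 2.26 = 2.32 mmol/kg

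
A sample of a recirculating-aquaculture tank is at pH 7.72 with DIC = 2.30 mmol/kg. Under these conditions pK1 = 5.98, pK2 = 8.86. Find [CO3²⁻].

α₂ = 1 / (1 + [H⁺]/K2 + [H⁺]²/(K1K2)) = 1 / (1 + 10^+1.14 + 10^-0.60)
   = 1 / (1 + 13.804 + 0.25119) = 1/15.055 = 0.06642
[CO3²⁻] = α₂ × DIC = 0.06642 × 2.30 = 0.153 mmol/kg

[CO3²⁻] = 0.153 mmol/kg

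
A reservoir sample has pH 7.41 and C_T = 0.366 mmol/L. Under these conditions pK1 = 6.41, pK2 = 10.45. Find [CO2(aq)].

[CO2*] = 0.0332 mmol/L

α₀ = 1 / (1 + K1/[H⁺] + K1K2/[H⁺]²) = 1 / (1 + 10^+1.00 + 10^-2.04)
   = 1 / (1 + 10.000 + 0.0091201) = 1/11.009 = 0.09083
[CO2*] = α₀ × DIC = 0.09083 × 0.366 = 0.0332 mmol/L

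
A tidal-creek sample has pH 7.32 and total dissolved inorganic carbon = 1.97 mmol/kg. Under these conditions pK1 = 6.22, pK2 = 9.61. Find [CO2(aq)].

[CO2*] = 0.144 mmol/kg

α₀ = 1 / (1 + K1/[H⁺] + K1K2/[H⁺]²) = 1 / (1 + 10^+1.10 + 10^-1.19)
   = 1 / (1 + 12.589 + 0.064565) = 1/13.654 = 0.07324
[CO2*] = α₀ × DIC = 0.07324 × 1.97 = 0.144 mmol/kg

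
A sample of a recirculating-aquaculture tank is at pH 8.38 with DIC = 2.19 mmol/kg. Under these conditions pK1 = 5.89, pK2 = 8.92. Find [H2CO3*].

α₀ = 1 / (1 + K1/[H⁺] + K1K2/[H⁺]²) = 1 / (1 + 10^+2.49 + 10^+1.95)
   = 1 / (1 + 309.03 + 89.125) = 1/399.15 = 0.002505
[CO2*] = α₀ × DIC = 0.002505 × 2.19 = 0.00549 mmol/kg = 5.49 μmol/kg

[CO2*] = 5.49 μmol/kg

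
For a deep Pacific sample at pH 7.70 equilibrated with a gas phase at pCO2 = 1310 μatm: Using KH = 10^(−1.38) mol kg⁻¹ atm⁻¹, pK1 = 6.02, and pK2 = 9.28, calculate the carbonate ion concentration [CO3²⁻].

[CO3²⁻] = 0.0687 mmol/kg

[CO2*] = KH · pCO2 = 10^(−1.38) × 1310×10^-6 = 5.461×10^-5 mol/kg
α₀ = 1/(1 + K1/[H⁺] + K1K2/[H⁺]²) = 1/(1 + 10^+1.68 + 10^+0.10) = 0.01995
DIC = [CO2*]/α₀ = 5.461×10^-5 / 0.01995 = 2.737 mmol/kg
[CO3²⁻] = α₂·DIC; α₂ = 0.02512, so [CO3²⁻] = 0.02512 × 2.737 = 0.0687 mmol/kg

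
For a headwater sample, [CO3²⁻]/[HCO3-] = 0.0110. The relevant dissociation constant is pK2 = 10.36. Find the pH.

From K2 = [H⁺][CO3²⁻]/[HCO3-]:  pH = pK2 + log₁₀([CO3²⁻]/[HCO3-])
log₁₀(0.0110) = -1.959
pH = 10.36 + (-1.959) = 8.40

pH = 8.40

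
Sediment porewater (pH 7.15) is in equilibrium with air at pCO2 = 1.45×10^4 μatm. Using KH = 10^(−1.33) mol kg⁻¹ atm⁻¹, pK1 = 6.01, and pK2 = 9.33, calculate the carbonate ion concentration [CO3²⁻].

[CO2*] = KH · pCO2 = 10^(−1.33) × 1.45×10^4×10^-6 = 6.782×10^-4 mol/kg
α₀ = 1/(1 + K1/[H⁺] + K1K2/[H⁺]²) = 1/(1 + 10^+1.14 + 10^-1.04) = 0.06714
DIC = [CO2*]/α₀ = 6.782×10^-4 / 0.06714 = 10.10 mmol/kg
[CO3²⁻] = α₂·DIC; α₂ = 0.006123, so [CO3²⁻] = 0.006123 × 10.10 = 0.0619 mmol/kg

[CO3²⁻] = 0.0619 mmol/kg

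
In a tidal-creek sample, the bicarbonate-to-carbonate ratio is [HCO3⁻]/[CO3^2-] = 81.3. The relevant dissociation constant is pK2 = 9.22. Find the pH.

pH = 7.31

From K2 = [H⁺][CO3^2-]/[HCO3⁻]:  pH = pK2 − log₁₀([HCO3⁻]/[CO3^2-])
log₁₀(81.3) = +1.910
pH = 9.22 − (+1.910) = 7.31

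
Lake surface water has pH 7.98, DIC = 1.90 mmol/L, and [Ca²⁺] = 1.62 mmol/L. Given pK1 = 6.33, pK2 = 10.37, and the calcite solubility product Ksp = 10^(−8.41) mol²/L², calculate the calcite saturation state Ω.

Ω = 3.14

α₂ = 1 / (1 + [H⁺]/K2 + [H⁺]²/(K1K2)) = 1 / (1 + 10^+2.39 + 10^+0.74)
   = 1 / (1 + 245.47 + 5.4954) = 1/251.97 = 0.003969
[CO3²⁻] = α₂ × DIC = 0.003969 × 1.90 = 0.007541 mmol/L = 7.541 μmol/L
Ksp = 10^(−8.41) = 3.890×10^-9
Ω = [Ca²⁺][CO3²⁻]/Ksp = (1.62×10^-3)(7.541×10^-6) / 3.890×10^-9 = 3.14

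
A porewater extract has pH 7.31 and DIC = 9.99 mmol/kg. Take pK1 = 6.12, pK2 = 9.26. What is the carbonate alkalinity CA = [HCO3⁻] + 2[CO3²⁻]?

CA = 9.49 mmol/kg

CA = [HCO3⁻] + 2[CO3²⁻] = (α₁ + 2α₂)·DIC
At pH 7.31: [H⁺]/K1 = 10^-1.19 = 0.064565, K2/[H⁺] = 10^-1.95 = 0.011220
α₁ = 1/(1 + 0.064565 + 0.011220) = 1/1.0758 = 0.9296; α₂ = α₁·K2/[H⁺] = 0.01043
α₁ + 2α₂ = 0.9504
CA = 0.9504 × 9.99 = 9.49 mmol/kg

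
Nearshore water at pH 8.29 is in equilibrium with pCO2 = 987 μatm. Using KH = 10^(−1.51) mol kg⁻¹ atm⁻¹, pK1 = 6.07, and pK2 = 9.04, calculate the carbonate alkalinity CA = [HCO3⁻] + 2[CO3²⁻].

[CO2*] = KH · pCO2 = 10^(−1.51) × 987×10^-6 = 3.050×10^-5 mol/kg
α₀ = 1/(1 + K1/[H⁺] + K1K2/[H⁺]²) = 1/(1 + 10^+2.22 + 10^+1.47) = 0.005090
DIC = [CO2*]/α₀ = 3.050×10^-5 / 0.005090 = 5.993 mmol/kg
CA = (α₁ + 2α₂)·DIC = (0.8447 + 2×0.1502) × 5.993 = 6.86 mmol/kg

CA = 6.86 mmol/kg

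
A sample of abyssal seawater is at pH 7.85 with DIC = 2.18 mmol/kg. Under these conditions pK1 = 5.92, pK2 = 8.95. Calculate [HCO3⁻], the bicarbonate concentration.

[HCO3⁻] = 2.00 mmol/kg

α₁ = 1 / (1 + [H⁺]/K1 + K2/[H⁺]) = 1 / (1 + 10^-1.93 + 10^-1.10)
   = 1 / (1 + 0.011749 + 0.079433) = 1/1.0912 = 0.9164
[HCO3⁻] = α₁ × DIC = 0.9164 × 2.18 = 2.00 mmol/kg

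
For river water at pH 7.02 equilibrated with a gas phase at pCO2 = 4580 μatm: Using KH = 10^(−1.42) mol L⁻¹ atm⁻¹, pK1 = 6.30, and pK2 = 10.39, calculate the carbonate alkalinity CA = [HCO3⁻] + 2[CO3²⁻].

[CO2*] = KH · pCO2 = 10^(−1.42) × 4580×10^-6 = 1.741×10^-4 mol/L
α₀ = 1/(1 + K1/[H⁺] + K1K2/[H⁺]²) = 1/(1 + 10^+0.72 + 10^-2.65) = 0.1600
DIC = [CO2*]/α₀ = 1.741×10^-4 / 0.1600 = 1.088 mmol/L
CA = (α₁ + 2α₂)·DIC = (0.8396 + 2×0.0003582) × 1.088 = 0.915 mmol/L

CA = 0.915 mmol/L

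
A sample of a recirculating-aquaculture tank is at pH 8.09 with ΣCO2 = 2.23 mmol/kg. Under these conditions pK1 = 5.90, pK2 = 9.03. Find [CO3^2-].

[CO3²⁻] = 0.228 mmol/kg

α₂ = 1 / (1 + [H⁺]/K2 + [H⁺]²/(K1K2)) = 1 / (1 + 10^+0.94 + 10^-1.25)
   = 1 / (1 + 8.7096 + 0.056234) = 1/9.7659 = 0.1024
[CO3²⁻] = α₂ × DIC = 0.1024 × 2.23 = 0.228 mmol/kg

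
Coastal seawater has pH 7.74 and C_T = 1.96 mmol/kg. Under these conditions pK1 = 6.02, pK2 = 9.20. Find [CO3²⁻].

[CO3²⁻] = 0.0645 mmol/kg

α₂ = 1 / (1 + [H⁺]/K2 + [H⁺]²/(K1K2)) = 1 / (1 + 10^+1.46 + 10^-0.26)
   = 1 / (1 + 28.840 + 0.54954) = 1/30.390 = 0.03291
[CO3²⁻] = α₂ × DIC = 0.03291 × 1.96 = 0.0645 mmol/kg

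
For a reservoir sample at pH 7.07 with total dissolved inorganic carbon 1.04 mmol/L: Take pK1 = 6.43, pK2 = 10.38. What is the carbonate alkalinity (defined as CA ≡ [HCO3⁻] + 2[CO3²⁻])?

CA = 0.847 mmol/L

CA = [HCO3⁻] + 2[CO3²⁻] = (α₁ + 2α₂)·DIC
At pH 7.07: [H⁺]/K1 = 10^-0.64 = 0.22909, K2/[H⁺] = 10^-3.31 = 0.00048978
α₁ = 1/(1 + 0.22909 + 0.00048978) = 1/1.2296 = 0.8133; α₂ = α₁·K2/[H⁺] = 0.0003983
α₁ + 2α₂ = 0.8141
CA = 0.8141 × 1.04 = 0.847 mmol/L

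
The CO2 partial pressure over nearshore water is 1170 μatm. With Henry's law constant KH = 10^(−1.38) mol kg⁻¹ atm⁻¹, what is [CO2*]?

KH = 10^(−1.38) = 4.169×10^-2 mol kg⁻¹ atm⁻¹
[CO2*] = KH · pCO2 = 4.169×10^-2 × 1170×10^-6 atm = 4.88×10^-5 mol/kg

[CO2*] = 48.8 μmol/kg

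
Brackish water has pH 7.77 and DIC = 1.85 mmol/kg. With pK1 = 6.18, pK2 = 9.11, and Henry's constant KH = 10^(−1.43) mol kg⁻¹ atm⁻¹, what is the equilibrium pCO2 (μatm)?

pCO2 = 1190 μatm

α₀ = 1 / (1 + K1/[H⁺] + K1K2/[H⁺]²) = 1 / (1 + 10^+1.59 + 10^+0.25)
   = 1 / (1 + 38.905 + 1.7783) = 1/41.683 = 0.02399
[CO2*] = α₀ × DIC = 0.02399 × 1.85 = 0.04438 mmol/kg
pCO2 = [CO2*]/KH = 4.438×10^-5 / 3.715×10^-2 = 1190 μatm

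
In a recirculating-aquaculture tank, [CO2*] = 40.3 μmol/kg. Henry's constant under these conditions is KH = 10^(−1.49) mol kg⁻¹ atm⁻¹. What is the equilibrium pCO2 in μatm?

pCO2 = 1250 μatm

KH = 10^(−1.49) = 3.236×10^-2 mol kg⁻¹ atm⁻¹
pCO2 = [CO2*]/KH = 40.3×10^-6 / 3.236×10^-2 = 1.25×10^-3 atm = 1250 μatm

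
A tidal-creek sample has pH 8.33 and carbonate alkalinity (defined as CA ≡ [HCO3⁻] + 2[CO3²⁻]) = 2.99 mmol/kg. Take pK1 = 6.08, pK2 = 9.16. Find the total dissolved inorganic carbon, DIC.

CA = [HCO3⁻] + 2[CO3²⁻] = (α₁ + 2α₂)·DIC
At pH 8.33: [H⁺]/K1 = 10^-2.25 = 0.0056234, K2/[H⁺] = 10^-0.83 = 0.14791
α₁ = 1/(1 + 0.0056234 + 0.14791) = 1/1.1535 = 0.8669; α₂ = α₁·K2/[H⁺] = 0.1282
α₁ + 2α₂ = 1.1233
DIC = CA / (α₁ + 2α₂) = 2.99 / 1.1233 = 2.66 mmol/kg

DIC = 2.66 mmol/kg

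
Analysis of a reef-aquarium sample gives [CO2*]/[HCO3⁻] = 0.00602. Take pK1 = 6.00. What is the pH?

From K1 = [H⁺][HCO3⁻]/[CO2*]:  pH = pK1 − log₁₀([CO2*]/[HCO3⁻])
log₁₀(0.00602) = -2.220
pH = 6.00 − (-2.220) = 8.22

pH = 8.22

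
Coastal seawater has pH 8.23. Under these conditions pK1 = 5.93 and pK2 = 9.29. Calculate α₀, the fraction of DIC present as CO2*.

α₀ = 1 / (1 + K1/[H⁺] + K1K2/[H⁺]²) = 1 / (1 + 10^+2.30 + 10^+1.24)
   = 1 / (1 + 199.53 + 17.378) = 1/217.90 = 0.004589

α₀ = 0.00459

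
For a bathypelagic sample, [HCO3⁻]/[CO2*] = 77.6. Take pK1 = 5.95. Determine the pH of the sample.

pH = 7.84

From K1 = [H⁺][HCO3⁻]/[CO2*]:  pH = pK1 + log₁₀([HCO3⁻]/[CO2*])
log₁₀(77.6) = +1.890
pH = 5.95 + (+1.890) = 7.84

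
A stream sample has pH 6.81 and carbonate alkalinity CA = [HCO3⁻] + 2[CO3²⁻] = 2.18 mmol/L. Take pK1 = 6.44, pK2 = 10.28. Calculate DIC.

DIC = 3.11 mmol/L

CA = [HCO3⁻] + 2[CO3²⁻] = (α₁ + 2α₂)·DIC
At pH 6.81: [H⁺]/K1 = 10^-0.37 = 0.42658, K2/[H⁺] = 10^-3.47 = 0.00033884
α₁ = 1/(1 + 0.42658 + 0.00033884) = 1/1.4269 = 0.7008; α₂ = α₁·K2/[H⁺] = 0.0002375
α₁ + 2α₂ = 0.7013
DIC = CA / (α₁ + 2α₂) = 2.18 / 0.7013 = 3.11 mmol/L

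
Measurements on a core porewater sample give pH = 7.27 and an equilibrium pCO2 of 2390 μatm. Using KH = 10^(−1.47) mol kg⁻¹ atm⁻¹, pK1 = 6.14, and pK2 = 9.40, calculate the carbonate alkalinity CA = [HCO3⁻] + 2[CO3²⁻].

CA = 1.11 mmol/kg

[CO2*] = KH · pCO2 = 10^(−1.47) × 2390×10^-6 = 8.098×10^-5 mol/kg
α₀ = 1/(1 + K1/[H⁺] + K1K2/[H⁺]²) = 1/(1 + 10^+1.13 + 10^-1.00) = 0.06854
DIC = [CO2*]/α₀ = 8.098×10^-5 / 0.06854 = 1.182 mmol/kg
CA = (α₁ + 2α₂)·DIC = (0.9246 + 2×0.006854) × 1.182 = 1.11 mmol/kg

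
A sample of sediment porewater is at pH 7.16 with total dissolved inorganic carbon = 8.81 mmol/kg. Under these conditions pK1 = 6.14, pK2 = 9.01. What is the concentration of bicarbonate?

α₁ = 1 / (1 + [H⁺]/K1 + K2/[H⁺]) = 1 / (1 + 10^-1.02 + 10^-1.85)
   = 1 / (1 + 0.095499 + 0.014125) = 1/1.1096 = 0.9012
[HCO3⁻] = α₁ × DIC = 0.9012 × 8.81 = 7.94 mmol/kg

[HCO3⁻] = 7.94 mmol/kg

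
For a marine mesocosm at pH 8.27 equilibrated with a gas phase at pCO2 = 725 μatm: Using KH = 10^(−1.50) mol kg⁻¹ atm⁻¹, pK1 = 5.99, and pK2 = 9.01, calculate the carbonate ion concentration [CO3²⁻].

[CO3²⁻] = 0.795 mmol/kg

[CO2*] = KH · pCO2 = 10^(−1.50) × 725×10^-6 = 2.293×10^-5 mol/kg
α₀ = 1/(1 + K1/[H⁺] + K1K2/[H⁺]²) = 1/(1 + 10^+2.28 + 10^+1.54) = 0.004420
DIC = [CO2*]/α₀ = 2.293×10^-5 / 0.004420 = 5.186 mmol/kg
[CO3²⁻] = α₂·DIC; α₂ = 0.1533, so [CO3²⁻] = 0.1533 × 5.186 = 0.795 mmol/kg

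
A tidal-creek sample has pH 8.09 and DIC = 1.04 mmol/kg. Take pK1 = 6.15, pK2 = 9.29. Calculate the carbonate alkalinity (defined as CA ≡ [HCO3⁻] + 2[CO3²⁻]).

CA = [HCO3⁻] + 2[CO3²⁻] = (α₁ + 2α₂)·DIC
At pH 8.09: [H⁺]/K1 = 10^-1.94 = 0.011482, K2/[H⁺] = 10^-1.20 = 0.063096
α₁ = 1/(1 + 0.011482 + 0.063096) = 1/1.0746 = 0.9306; α₂ = α₁·K2/[H⁺] = 0.05872
α₁ + 2α₂ = 1.0480
CA = 1.0480 × 1.04 = 1.09 mmol/kg

CA = 1.09 mmol/kg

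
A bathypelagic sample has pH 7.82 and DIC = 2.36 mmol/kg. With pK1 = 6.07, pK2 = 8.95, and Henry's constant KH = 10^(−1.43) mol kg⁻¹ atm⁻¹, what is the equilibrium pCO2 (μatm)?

pCO2 = 1030 μatm

α₀ = 1 / (1 + K1/[H⁺] + K1K2/[H⁺]²) = 1 / (1 + 10^+1.75 + 10^+0.62)
   = 1 / (1 + 56.234 + 4.1687) = 1/61.403 = 0.01629
[CO2*] = α₀ × DIC = 0.01629 × 2.36 = 0.03843 mmol/kg
pCO2 = [CO2*]/KH = 3.843×10^-5 / 3.715×10^-2 = 1030 μatm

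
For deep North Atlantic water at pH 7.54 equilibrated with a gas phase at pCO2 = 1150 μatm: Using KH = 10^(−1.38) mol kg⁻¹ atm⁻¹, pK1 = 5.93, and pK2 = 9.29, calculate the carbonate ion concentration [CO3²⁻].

[CO2*] = KH · pCO2 = 10^(−1.38) × 1150×10^-6 = 4.794×10^-5 mol/kg
α₀ = 1/(1 + K1/[H⁺] + K1K2/[H⁺]²) = 1/(1 + 10^+1.61 + 10^-0.14) = 0.02355
DIC = [CO2*]/α₀ = 4.794×10^-5 / 0.02355 = 2.036 mmol/kg
[CO3²⁻] = α₂·DIC; α₂ = 0.01706, so [CO3²⁻] = 0.01706 × 2.036 = 0.0347 mmol/kg

[CO3²⁻] = 0.0347 mmol/kg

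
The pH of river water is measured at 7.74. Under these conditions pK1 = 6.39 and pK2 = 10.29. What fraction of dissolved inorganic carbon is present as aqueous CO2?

α₀ = 1 / (1 + K1/[H⁺] + K1K2/[H⁺]²) = 1 / (1 + 10^+1.35 + 10^-1.20)
   = 1 / (1 + 22.387 + 0.063096) = 1/23.450 = 0.04264

α₀ = 0.0426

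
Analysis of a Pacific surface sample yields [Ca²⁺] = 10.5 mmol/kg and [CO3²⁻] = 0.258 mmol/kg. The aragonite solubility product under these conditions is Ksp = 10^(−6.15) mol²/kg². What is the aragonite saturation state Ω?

Ksp = 10^(−6.15) = 7.079×10^-7
Ω = [Ca²⁺][CO3²⁻]/Ksp = (10.5×10^-3)(0.258×10^-3) / 7.079×10^-7 = 3.83

Ω = 3.83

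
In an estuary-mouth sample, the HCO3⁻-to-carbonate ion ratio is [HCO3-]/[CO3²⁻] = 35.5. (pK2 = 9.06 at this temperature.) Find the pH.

pH = 7.51

From K2 = [H⁺][CO3²⁻]/[HCO3-]:  pH = pK2 − log₁₀([HCO3-]/[CO3²⁻])
log₁₀(35.5) = +1.550
pH = 9.06 − (+1.550) = 7.51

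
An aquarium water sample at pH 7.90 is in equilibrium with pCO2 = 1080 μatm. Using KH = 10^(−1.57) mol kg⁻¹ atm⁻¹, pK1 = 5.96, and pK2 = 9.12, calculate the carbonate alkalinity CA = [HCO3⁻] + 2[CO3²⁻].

CA = 2.84 mmol/kg

[CO2*] = KH · pCO2 = 10^(−1.57) × 1080×10^-6 = 2.907×10^-5 mol/kg
α₀ = 1/(1 + K1/[H⁺] + K1K2/[H⁺]²) = 1/(1 + 10^+1.94 + 10^+0.72) = 0.01071
DIC = [CO2*]/α₀ = 2.907×10^-5 / 0.01071 = 2.713 mmol/kg
CA = (α₁ + 2α₂)·DIC = (0.9331 + 2×0.05622) × 2.713 = 2.84 mmol/kg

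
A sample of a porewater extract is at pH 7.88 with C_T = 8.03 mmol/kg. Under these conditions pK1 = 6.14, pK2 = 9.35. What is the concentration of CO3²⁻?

[CO3²⁻] = 0.259 mmol/kg

α₂ = 1 / (1 + [H⁺]/K2 + [H⁺]²/(K1K2)) = 1 / (1 + 10^+1.47 + 10^-0.27)
   = 1 / (1 + 29.512 + 0.53703) = 1/31.049 = 0.03221
[CO3²⁻] = α₂ × DIC = 0.03221 × 8.03 = 0.259 mmol/kg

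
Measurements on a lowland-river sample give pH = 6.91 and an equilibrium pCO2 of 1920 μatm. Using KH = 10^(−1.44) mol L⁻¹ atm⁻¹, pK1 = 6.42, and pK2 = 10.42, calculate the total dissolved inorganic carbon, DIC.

DIC = 0.285 mmol/L

[CO2*] = KH · pCO2 = 10^(−1.44) × 1920×10^-6 = 6.971×10^-5 mol/L
α₀ = 1/(1 + K1/[H⁺] + K1K2/[H⁺]²) = 1/(1 + 10^+0.49 + 10^-3.02) = 0.2444
DIC = [CO2*]/α₀ = 6.971×10^-5 / 0.2444 = 0.285 mmol/L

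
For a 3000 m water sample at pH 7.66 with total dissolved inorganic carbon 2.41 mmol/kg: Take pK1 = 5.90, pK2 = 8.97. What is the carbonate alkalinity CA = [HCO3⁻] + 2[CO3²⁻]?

CA = 2.48 mmol/kg

CA = [HCO3⁻] + 2[CO3²⁻] = (α₁ + 2α₂)·DIC
At pH 7.66: [H⁺]/K1 = 10^-1.76 = 0.017378, K2/[H⁺] = 10^-1.31 = 0.048978
α₁ = 1/(1 + 0.017378 + 0.048978) = 1/1.0664 = 0.9378; α₂ = α₁·K2/[H⁺] = 0.04593
α₁ + 2α₂ = 1.0296
CA = 1.0296 × 2.41 = 2.48 mmol/kg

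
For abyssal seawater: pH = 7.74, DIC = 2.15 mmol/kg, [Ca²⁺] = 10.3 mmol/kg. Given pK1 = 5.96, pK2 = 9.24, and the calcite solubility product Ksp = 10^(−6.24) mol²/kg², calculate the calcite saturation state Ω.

Ω = 1.16

α₂ = 1 / (1 + [H⁺]/K2 + [H⁺]²/(K1K2)) = 1 / (1 + 10^+1.50 + 10^-0.28)
   = 1 / (1 + 31.623 + 0.52481) = 1/33.148 = 0.03017
[CO3²⁻] = α₂ × DIC = 0.03017 × 2.15 = 0.06486 mmol/kg
Ksp = 10^(−6.24) = 5.754×10^-7
Ω = [Ca²⁺][CO3²⁻]/Ksp = (10.3×10^-3)(6.486×10^-5) / 5.754×10^-7 = 1.16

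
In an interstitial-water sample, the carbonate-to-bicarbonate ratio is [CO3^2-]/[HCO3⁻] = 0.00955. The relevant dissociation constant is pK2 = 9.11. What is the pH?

pH = 7.09

From K2 = [H⁺][CO3^2-]/[HCO3⁻]:  pH = pK2 + log₁₀([CO3^2-]/[HCO3⁻])
log₁₀(0.00955) = -2.020
pH = 9.11 + (-2.020) = 7.09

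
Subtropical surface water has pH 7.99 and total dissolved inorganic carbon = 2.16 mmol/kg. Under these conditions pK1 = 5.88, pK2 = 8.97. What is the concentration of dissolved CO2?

α₀ = 1 / (1 + K1/[H⁺] + K1K2/[H⁺]²) = 1 / (1 + 10^+2.11 + 10^+1.13)
   = 1 / (1 + 128.82 + 13.490) = 1/143.31 = 0.006978
[CO2*] = α₀ × DIC = 0.006978 × 2.16 = 0.0151 mmol/kg = 15.1 μmol/kg

[CO2*] = 15.1 μmol/kg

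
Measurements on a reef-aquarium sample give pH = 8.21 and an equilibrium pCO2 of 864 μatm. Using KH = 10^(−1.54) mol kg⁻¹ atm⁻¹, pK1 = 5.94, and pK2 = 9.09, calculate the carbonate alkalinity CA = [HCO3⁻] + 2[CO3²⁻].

CA = 5.86 mmol/kg

[CO2*] = KH · pCO2 = 10^(−1.54) × 864×10^-6 = 2.492×10^-5 mol/kg
α₀ = 1/(1 + K1/[H⁺] + K1K2/[H⁺]²) = 1/(1 + 10^+2.27 + 10^+1.39) = 0.004722
DIC = [CO2*]/α₀ = 2.492×10^-5 / 0.004722 = 5.277 mmol/kg
CA = (α₁ + 2α₂)·DIC = (0.8794 + 2×0.1159) × 5.277 = 5.86 mmol/kg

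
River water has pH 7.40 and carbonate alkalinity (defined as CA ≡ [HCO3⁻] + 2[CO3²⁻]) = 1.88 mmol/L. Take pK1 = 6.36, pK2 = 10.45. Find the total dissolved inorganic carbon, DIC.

DIC = 2.05 mmol/L

CA = [HCO3⁻] + 2[CO3²⁻] = (α₁ + 2α₂)·DIC
At pH 7.40: [H⁺]/K1 = 10^-1.04 = 0.091201, K2/[H⁺] = 10^-3.05 = 0.00089125
α₁ = 1/(1 + 0.091201 + 0.00089125) = 1/1.0921 = 0.9157; α₂ = α₁·K2/[H⁺] = 0.0008161
α₁ + 2α₂ = 0.9173
DIC = CA / (α₁ + 2α₂) = 1.88 / 0.9173 = 2.05 mmol/L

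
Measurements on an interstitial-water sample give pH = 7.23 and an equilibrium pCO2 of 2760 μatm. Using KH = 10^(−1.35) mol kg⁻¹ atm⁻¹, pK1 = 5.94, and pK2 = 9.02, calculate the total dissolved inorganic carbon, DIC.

DIC = 2.57 mmol/kg

[CO2*] = KH · pCO2 = 10^(−1.35) × 2760×10^-6 = 1.233×10^-4 mol/kg
α₀ = 1/(1 + K1/[H⁺] + K1K2/[H⁺]²) = 1/(1 + 10^+1.29 + 10^-0.50) = 0.04804
DIC = [CO2*]/α₀ = 1.233×10^-4 / 0.04804 = 2.57 mmol/kg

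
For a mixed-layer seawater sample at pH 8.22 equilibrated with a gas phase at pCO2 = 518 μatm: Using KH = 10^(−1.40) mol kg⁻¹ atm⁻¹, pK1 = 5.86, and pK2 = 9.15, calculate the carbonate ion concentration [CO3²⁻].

[CO2*] = KH · pCO2 = 10^(−1.40) × 518×10^-6 = 2.062×10^-5 mol/kg
α₀ = 1/(1 + K1/[H⁺] + K1K2/[H⁺]²) = 1/(1 + 10^+2.36 + 10^+1.43) = 0.003891
DIC = [CO2*]/α₀ = 2.062×10^-5 / 0.003891 = 5.300 mmol/kg
[CO3²⁻] = α₂·DIC; α₂ = 0.1047, so [CO3²⁻] = 0.1047 × 5.300 = 0.555 mmol/kg

[CO3²⁻] = 0.555 mmol/kg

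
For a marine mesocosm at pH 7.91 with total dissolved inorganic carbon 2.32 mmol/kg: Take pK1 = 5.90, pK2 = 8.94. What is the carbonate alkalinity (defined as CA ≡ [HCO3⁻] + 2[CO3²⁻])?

CA = [HCO3⁻] + 2[CO3²⁻] = (α₁ + 2α₂)·DIC
At pH 7.91: [H⁺]/K1 = 10^-2.01 = 0.0097724, K2/[H⁺] = 10^-1.03 = 0.093325
α₁ = 1/(1 + 0.0097724 + 0.093325) = 1/1.1031 = 0.9065; α₂ = α₁·K2/[H⁺] = 0.08460
α₁ + 2α₂ = 1.0757
CA = 1.0757 × 2.32 = 2.50 mmol/kg

CA = 2.50 mmol/kg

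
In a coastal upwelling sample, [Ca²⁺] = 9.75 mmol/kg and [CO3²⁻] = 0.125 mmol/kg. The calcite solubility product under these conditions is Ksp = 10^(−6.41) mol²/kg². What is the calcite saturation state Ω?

Ω = 3.13

Ksp = 10^(−6.41) = 3.890×10^-7
Ω = [Ca²⁺][CO3²⁻]/Ksp = (9.75×10^-3)(0.125×10^-3) / 3.890×10^-7 = 3.13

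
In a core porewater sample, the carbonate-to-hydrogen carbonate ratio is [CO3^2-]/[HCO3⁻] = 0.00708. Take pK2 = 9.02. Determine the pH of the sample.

From K2 = [H⁺][CO3^2-]/[HCO3⁻]:  pH = pK2 + log₁₀([CO3^2-]/[HCO3⁻])
log₁₀(0.00708) = -2.150
pH = 9.02 + (-2.150) = 6.87

pH = 6.87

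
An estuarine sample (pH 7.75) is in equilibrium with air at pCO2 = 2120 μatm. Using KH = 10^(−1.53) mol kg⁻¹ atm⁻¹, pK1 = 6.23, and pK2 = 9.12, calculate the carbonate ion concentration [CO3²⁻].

[CO3²⁻] = 0.0884 mmol/kg

[CO2*] = KH · pCO2 = 10^(−1.53) × 2120×10^-6 = 6.257×10^-5 mol/kg
α₀ = 1/(1 + K1/[H⁺] + K1K2/[H⁺]²) = 1/(1 + 10^+1.52 + 10^+0.15) = 0.02815
DIC = [CO2*]/α₀ = 6.257×10^-5 / 0.02815 = 2.223 mmol/kg
[CO3²⁻] = α₂·DIC; α₂ = 0.03976, so [CO3²⁻] = 0.03976 × 2.223 = 0.0884 mmol/kg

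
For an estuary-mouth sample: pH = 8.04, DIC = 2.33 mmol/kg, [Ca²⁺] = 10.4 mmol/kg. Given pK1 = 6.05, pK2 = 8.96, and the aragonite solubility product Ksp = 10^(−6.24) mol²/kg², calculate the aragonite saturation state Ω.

Ω = 4.48

α₂ = 1 / (1 + [H⁺]/K2 + [H⁺]²/(K1K2)) = 1 / (1 + 10^+0.92 + 10^-1.07)
   = 1 / (1 + 8.3176 + 0.085114) = 1/9.4028 = 0.1064
[CO3²⁻] = α₂ × DIC = 0.1064 × 2.33 = 0.2478 mmol/kg
Ksp = 10^(−6.24) = 5.754×10^-7
Ω = [Ca²⁺][CO3²⁻]/Ksp = (10.4×10^-3)(2.478×10^-4) / 5.754×10^-7 = 4.48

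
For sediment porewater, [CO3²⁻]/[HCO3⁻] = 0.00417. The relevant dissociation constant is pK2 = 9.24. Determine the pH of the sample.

pH = 6.86

From K2 = [H⁺][CO3²⁻]/[HCO3⁻]:  pH = pK2 + log₁₀([CO3²⁻]/[HCO3⁻])
log₁₀(0.00417) = -2.380
pH = 9.24 + (-2.380) = 6.86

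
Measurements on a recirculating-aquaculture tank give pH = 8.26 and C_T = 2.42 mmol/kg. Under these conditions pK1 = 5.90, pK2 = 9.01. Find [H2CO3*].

α₀ = 1 / (1 + K1/[H⁺] + K1K2/[H⁺]²) = 1 / (1 + 10^+2.36 + 10^+1.61)
   = 1 / (1 + 229.09 + 40.738) = 1/270.82 = 0.003692
[CO2*] = α₀ × DIC = 0.003692 × 2.42 = 0.00894 mmol/kg = 8.94 μmol/kg

[CO2*] = 8.94 μmol/kg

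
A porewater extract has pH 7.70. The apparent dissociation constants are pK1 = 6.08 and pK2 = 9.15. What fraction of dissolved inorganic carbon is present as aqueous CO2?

α₀ = 1 / (1 + K1/[H⁺] + K1K2/[H⁺]²) = 1 / (1 + 10^+1.62 + 10^+0.17)
   = 1 / (1 + 41.687 + 1.4791) = 1/44.166 = 0.02264

α₀ = 0.0226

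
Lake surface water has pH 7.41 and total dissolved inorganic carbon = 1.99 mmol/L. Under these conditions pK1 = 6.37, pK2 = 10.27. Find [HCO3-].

α₁ = 1 / (1 + [H⁺]/K1 + K2/[H⁺]) = 1 / (1 + 10^-1.04 + 10^-2.86)
   = 1 / (1 + 0.091201 + 0.0013804) = 1/1.0926 = 0.9153
[HCO3⁻] = α₁ × DIC = 0.9153 × 1.99 = 1.82 mmol/L

[HCO3⁻] = 1.82 mmol/L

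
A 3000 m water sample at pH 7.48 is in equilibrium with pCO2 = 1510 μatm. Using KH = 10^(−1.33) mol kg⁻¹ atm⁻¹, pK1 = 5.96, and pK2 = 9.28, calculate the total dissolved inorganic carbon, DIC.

[CO2*] = KH · pCO2 = 10^(−1.33) × 1510×10^-6 = 7.063×10^-5 mol/kg
α₀ = 1/(1 + K1/[H⁺] + K1K2/[H⁺]²) = 1/(1 + 10^+1.52 + 10^-0.28) = 0.02887
DIC = [CO2*]/α₀ = 7.063×10^-5 / 0.02887 = 2.45 mmol/kg

DIC = 2.45 mmol/kg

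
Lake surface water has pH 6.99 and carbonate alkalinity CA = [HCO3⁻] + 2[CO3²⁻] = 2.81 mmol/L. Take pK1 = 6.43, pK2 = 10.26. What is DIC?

CA = [HCO3⁻] + 2[CO3²⁻] = (α₁ + 2α₂)·DIC
At pH 6.99: [H⁺]/K1 = 10^-0.56 = 0.27542, K2/[H⁺] = 10^-3.27 = 0.00053703
α₁ = 1/(1 + 0.27542 + 0.00053703) = 1/1.2760 = 0.7837; α₂ = α₁·K2/[H⁺] = 0.0004209
α₁ + 2α₂ = 0.7846
DIC = CA / (α₁ + 2α₂) = 2.81 / 0.7846 = 3.58 mmol/L

DIC = 3.58 mmol/L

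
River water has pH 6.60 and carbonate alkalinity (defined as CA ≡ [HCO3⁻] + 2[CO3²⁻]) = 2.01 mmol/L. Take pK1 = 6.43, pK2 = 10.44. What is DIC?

CA = [HCO3⁻] + 2[CO3²⁻] = (α₁ + 2α₂)·DIC
At pH 6.60: [H⁺]/K1 = 10^-0.17 = 0.67608, K2/[H⁺] = 10^-3.84 = 0.00014454
α₁ = 1/(1 + 0.67608 + 0.00014454) = 1/1.6762 = 0.5966; α₂ = α₁·K2/[H⁺] = 8.623×10^-5
α₁ + 2α₂ = 0.5968
DIC = CA / (α₁ + 2α₂) = 2.01 / 0.5968 = 3.37 mmol/L

DIC = 3.37 mmol/L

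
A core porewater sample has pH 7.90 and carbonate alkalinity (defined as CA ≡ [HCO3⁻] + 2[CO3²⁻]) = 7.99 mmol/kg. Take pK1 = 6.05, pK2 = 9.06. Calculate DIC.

CA = [HCO3⁻] + 2[CO3²⁻] = (α₁ + 2α₂)·DIC
At pH 7.90: [H⁺]/K1 = 10^-1.85 = 0.014125, K2/[H⁺] = 10^-1.16 = 0.069183
α₁ = 1/(1 + 0.014125 + 0.069183) = 1/1.0833 = 0.9231; α₂ = α₁·K2/[H⁺] = 0.06386
α₁ + 2α₂ = 1.0508
DIC = CA / (α₁ + 2α₂) = 7.99 / 1.0508 = 7.60 mmol/kg

DIC = 7.60 mmol/kg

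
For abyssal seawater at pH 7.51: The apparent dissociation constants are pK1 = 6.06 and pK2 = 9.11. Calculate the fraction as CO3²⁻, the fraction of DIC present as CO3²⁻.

α₂ = 0.0237

α₂ = 1 / (1 + [H⁺]/K2 + [H⁺]²/(K1K2)) = 1 / (1 + 10^+1.60 + 10^+0.15)
   = 1 / (1 + 39.811 + 1.4125) = 1/42.223 = 0.02368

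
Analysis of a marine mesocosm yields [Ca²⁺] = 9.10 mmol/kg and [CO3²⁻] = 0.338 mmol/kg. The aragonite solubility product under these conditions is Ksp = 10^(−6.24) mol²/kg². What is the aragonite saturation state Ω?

Ksp = 10^(−6.24) = 5.754×10^-7
Ω = [Ca²⁺][CO3²⁻]/Ksp = (9.10×10^-3)(0.338×10^-3) / 5.754×10^-7 = 5.35

Ω = 5.35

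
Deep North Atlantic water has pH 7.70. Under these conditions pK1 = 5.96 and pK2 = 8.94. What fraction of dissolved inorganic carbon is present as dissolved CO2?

α₀ = 0.0169

α₀ = 1 / (1 + K1/[H⁺] + K1K2/[H⁺]²) = 1 / (1 + 10^+1.74 + 10^+0.50)
   = 1 / (1 + 54.954 + 3.1623) = 1/59.116 = 0.01692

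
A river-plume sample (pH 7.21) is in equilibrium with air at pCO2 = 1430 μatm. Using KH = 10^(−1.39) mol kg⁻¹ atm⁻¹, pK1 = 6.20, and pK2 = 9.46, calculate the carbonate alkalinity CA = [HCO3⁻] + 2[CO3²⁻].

CA = 0.603 mmol/kg

[CO2*] = KH · pCO2 = 10^(−1.39) × 1430×10^-6 = 5.826×10^-5 mol/kg
α₀ = 1/(1 + K1/[H⁺] + K1K2/[H⁺]²) = 1/(1 + 10^+1.01 + 10^-1.24) = 0.08857
DIC = [CO2*]/α₀ = 5.826×10^-5 / 0.08857 = 0.6577 mmol/kg
CA = (α₁ + 2α₂)·DIC = (0.9063 + 2×0.005097) × 0.6577 = 0.603 mmol/kg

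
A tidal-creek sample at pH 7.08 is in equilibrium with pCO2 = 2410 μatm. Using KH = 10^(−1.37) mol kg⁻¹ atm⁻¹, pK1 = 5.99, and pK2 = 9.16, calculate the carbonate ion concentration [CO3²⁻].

[CO2*] = KH · pCO2 = 10^(−1.37) × 2410×10^-6 = 1.028×10^-4 mol/kg
α₀ = 1/(1 + K1/[H⁺] + K1K2/[H⁺]²) = 1/(1 + 10^+1.09 + 10^-0.99) = 0.07460
DIC = [CO2*]/α₀ = 1.028×10^-4 / 0.07460 = 1.378 mmol/kg
[CO3²⁻] = α₂·DIC; α₂ = 0.007634, so [CO3²⁻] = 0.007634 × 1.378 = 0.0105 mmol/kg = 10.5 μmol/kg

[CO3²⁻] = 10.5 μmol/kg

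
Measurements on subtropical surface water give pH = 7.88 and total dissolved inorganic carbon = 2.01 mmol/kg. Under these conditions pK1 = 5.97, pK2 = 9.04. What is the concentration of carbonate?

[CO3²⁻] = 0.129 mmol/kg

α₂ = 1 / (1 + [H⁺]/K2 + [H⁺]²/(K1K2)) = 1 / (1 + 10^+1.16 + 10^-0.75)
   = 1 / (1 + 14.454 + 0.17783) = 1/15.632 = 0.06397
[CO3²⁻] = α₂ × DIC = 0.06397 × 2.01 = 0.129 mmol/kg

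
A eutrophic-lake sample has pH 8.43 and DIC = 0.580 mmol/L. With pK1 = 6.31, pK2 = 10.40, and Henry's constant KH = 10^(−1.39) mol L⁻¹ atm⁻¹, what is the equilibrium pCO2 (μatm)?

pCO2 = 106 μatm

α₀ = 1 / (1 + K1/[H⁺] + K1K2/[H⁺]²) = 1 / (1 + 10^+2.12 + 10^+0.15)
   = 1 / (1 + 131.83 + 1.4125) = 1/134.24 = 0.007449
[CO2*] = α₀ × DIC = 0.007449 × 0.580 = 0.004321 mmol/L = 4.321 μmol/L
pCO2 = [CO2*]/KH = 4.321×10^-6 / 4.074×10^-2 = 106 μatm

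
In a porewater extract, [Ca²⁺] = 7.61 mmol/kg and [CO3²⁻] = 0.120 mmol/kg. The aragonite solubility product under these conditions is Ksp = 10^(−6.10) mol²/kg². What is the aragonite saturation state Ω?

Ω = 1.15

Ksp = 10^(−6.10) = 7.943×10^-7
Ω = [Ca²⁺][CO3²⁻]/Ksp = (7.61×10^-3)(0.120×10^-3) / 7.943×10^-7 = 1.15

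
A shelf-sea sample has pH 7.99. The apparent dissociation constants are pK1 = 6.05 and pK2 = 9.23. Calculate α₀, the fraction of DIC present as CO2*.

α₀ = 1 / (1 + K1/[H⁺] + K1K2/[H⁺]²) = 1 / (1 + 10^+1.94 + 10^+0.70)
   = 1 / (1 + 87.096 + 5.0119) = 1/93.108 = 0.01074

α₀ = 0.0107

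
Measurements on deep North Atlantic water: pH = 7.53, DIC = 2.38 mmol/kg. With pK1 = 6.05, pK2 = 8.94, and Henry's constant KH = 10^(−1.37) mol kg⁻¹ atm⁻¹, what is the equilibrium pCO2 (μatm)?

α₀ = 1 / (1 + K1/[H⁺] + K1K2/[H⁺]²) = 1 / (1 + 10^+1.48 + 10^+0.07)
   = 1 / (1 + 30.200 + 1.1749) = 1/32.374 = 0.03089
[CO2*] = α₀ × DIC = 0.03089 × 2.38 = 0.07351 mmol/kg
pCO2 = [CO2*]/KH = 7.351×10^-5 / 4.266×10^-2 = 1720 μatm

pCO2 = 1720 μatm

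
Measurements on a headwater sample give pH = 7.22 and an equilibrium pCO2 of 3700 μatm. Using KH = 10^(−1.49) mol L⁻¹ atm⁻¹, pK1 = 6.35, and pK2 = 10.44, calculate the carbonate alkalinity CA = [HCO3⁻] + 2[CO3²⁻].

[CO2*] = KH · pCO2 = 10^(−1.49) × 3700×10^-6 = 1.197×10^-4 mol/L
α₀ = 1/(1 + K1/[H⁺] + K1K2/[H⁺]²) = 1/(1 + 10^+0.87 + 10^-2.35) = 0.1188
DIC = [CO2*]/α₀ = 1.197×10^-4 / 0.1188 = 1.008 mmol/L
CA = (α₁ + 2α₂)·DIC = (0.8807 + 2×0.0005307) × 1.008 = 0.889 mmol/L

CA = 0.889 mmol/L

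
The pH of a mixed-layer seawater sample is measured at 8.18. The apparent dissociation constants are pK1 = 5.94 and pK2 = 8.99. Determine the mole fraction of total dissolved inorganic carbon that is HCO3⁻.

α₁ = 1 / (1 + [H⁺]/K1 + K2/[H⁺]) = 1 / (1 + 10^-2.24 + 10^-0.81)
   = 1 / (1 + 0.0057544 + 0.15488) = 1/1.1606 = 0.8616

α₁ = 0.862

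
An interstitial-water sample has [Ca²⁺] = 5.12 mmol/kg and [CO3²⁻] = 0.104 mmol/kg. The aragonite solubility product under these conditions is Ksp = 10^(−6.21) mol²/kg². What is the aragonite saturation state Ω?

Ksp = 10^(−6.21) = 6.166×10^-7
Ω = [Ca²⁺][CO3²⁻]/Ksp = (5.12×10^-3)(0.104×10^-3) / 6.166×10^-7 = 0.864

Ω = 0.864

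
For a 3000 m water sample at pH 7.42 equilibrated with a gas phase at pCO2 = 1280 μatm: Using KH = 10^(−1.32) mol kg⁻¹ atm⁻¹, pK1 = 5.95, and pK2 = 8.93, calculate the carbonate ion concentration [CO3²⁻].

[CO2*] = KH · pCO2 = 10^(−1.32) × 1280×10^-6 = 6.126×10^-5 mol/kg
α₀ = 1/(1 + K1/[H⁺] + K1K2/[H⁺]²) = 1/(1 + 10^+1.47 + 10^-0.04) = 0.03182
DIC = [CO2*]/α₀ = 6.126×10^-5 / 0.03182 = 1.925 mmol/kg
[CO3²⁻] = α₂·DIC; α₂ = 0.02902, so [CO3²⁻] = 0.02902 × 1.925 = 0.0559 mmol/kg

[CO3²⁻] = 0.0559 mmol/kg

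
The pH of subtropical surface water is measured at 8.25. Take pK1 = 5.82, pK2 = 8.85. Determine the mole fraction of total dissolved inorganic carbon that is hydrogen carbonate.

α₁ = 1 / (1 + [H⁺]/K1 + K2/[H⁺]) = 1 / (1 + 10^-2.43 + 10^-0.60)
   = 1 / (1 + 0.0037154 + 0.25119) = 1/1.2549 = 0.7969

α₁ = 0.797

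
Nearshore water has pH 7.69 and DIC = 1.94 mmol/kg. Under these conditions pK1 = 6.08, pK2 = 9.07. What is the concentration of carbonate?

[CO3²⁻] = 0.0758 mmol/kg

α₂ = 1 / (1 + [H⁺]/K2 + [H⁺]²/(K1K2)) = 1 / (1 + 10^+1.38 + 10^-0.23)
   = 1 / (1 + 23.988 + 0.58884) = 1/25.577 = 0.03910
[CO3²⁻] = α₂ × DIC = 0.03910 × 1.94 = 0.0758 mmol/kg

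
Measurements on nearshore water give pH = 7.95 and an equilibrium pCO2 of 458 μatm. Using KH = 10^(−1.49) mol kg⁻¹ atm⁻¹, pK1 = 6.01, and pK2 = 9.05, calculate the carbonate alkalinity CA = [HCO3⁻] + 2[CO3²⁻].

CA = 1.50 mmol/kg

[CO2*] = KH · pCO2 = 10^(−1.49) × 458×10^-6 = 1.482×10^-5 mol/kg
α₀ = 1/(1 + K1/[H⁺] + K1K2/[H⁺]²) = 1/(1 + 10^+1.94 + 10^+0.84) = 0.01052
DIC = [CO2*]/α₀ = 1.482×10^-5 / 0.01052 = 1.408 mmol/kg
CA = (α₁ + 2α₂)·DIC = (0.9167 + 2×0.07281) × 1.408 = 1.50 mmol/kg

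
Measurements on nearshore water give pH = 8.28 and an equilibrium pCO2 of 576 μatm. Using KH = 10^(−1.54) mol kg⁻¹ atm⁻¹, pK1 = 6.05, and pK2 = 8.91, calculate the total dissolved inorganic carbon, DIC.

[CO2*] = KH · pCO2 = 10^(−1.54) × 576×10^-6 = 1.661×10^-5 mol/kg
α₀ = 1/(1 + K1/[H⁺] + K1K2/[H⁺]²) = 1/(1 + 10^+2.23 + 10^+1.60) = 0.004748
DIC = [CO2*]/α₀ = 1.661×10^-5 / 0.004748 = 3.50 mmol/kg

DIC = 3.50 mmol/kg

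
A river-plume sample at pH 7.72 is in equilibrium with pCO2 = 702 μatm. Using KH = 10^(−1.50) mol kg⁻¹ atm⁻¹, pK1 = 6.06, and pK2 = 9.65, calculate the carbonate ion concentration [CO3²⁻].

[CO2*] = KH · pCO2 = 10^(−1.50) × 702×10^-6 = 2.220×10^-5 mol/kg
α₀ = 1/(1 + K1/[H⁺] + K1K2/[H⁺]²) = 1/(1 + 10^+1.66 + 10^-0.27) = 0.02117
DIC = [CO2*]/α₀ = 2.220×10^-5 / 0.02117 = 1.049 mmol/kg
[CO3²⁻] = α₂·DIC; α₂ = 0.01137, so [CO3²⁻] = 0.01137 × 1.049 = 0.0119 mmol/kg = 11.9 μmol/kg

[CO3²⁻] = 11.9 μmol/kg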